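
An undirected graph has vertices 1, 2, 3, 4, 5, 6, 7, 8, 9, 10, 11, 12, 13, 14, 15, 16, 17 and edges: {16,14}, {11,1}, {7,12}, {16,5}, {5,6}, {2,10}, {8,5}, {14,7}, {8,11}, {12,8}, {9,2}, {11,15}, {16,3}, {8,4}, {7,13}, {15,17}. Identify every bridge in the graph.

1-11, 10-2, 11-15, 11-8, 13-7, 15-17, 16-3, 2-9, 4-8, 5-6

The edges on the cycle 16-14-7-12-8-5-16 are not bridges since each lies on that cycle.
But removing 8-4 disconnects 8 from 4; removing 11-15 disconnects 11 from 15; removing 6-5 disconnects 6 from 5; removing 15-17 disconnects 15 from 17 — these are bridges.
In total 10 edges are bridges.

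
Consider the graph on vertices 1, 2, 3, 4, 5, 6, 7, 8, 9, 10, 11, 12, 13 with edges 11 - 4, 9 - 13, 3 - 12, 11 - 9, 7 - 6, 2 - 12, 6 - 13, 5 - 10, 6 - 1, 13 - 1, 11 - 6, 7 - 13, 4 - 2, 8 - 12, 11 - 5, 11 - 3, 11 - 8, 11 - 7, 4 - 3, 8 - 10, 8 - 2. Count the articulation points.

Removing 11 increases the component count from 1 to 2, so 11 is a cut vertex.
By contrast removing 9 leaves 1 component; it is not a cut vertex. No other vertex is a cut vertex either.

1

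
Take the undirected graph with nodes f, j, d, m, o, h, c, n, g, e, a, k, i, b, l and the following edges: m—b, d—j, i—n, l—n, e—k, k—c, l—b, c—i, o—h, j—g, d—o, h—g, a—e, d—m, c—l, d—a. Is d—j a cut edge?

No

After removing d—j, the path d-o-h-g-j still connects them, so the edge is not a bridge.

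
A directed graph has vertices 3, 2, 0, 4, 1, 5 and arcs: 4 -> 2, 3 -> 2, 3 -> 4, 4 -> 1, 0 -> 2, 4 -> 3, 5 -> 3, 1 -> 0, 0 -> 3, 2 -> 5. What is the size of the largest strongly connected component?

6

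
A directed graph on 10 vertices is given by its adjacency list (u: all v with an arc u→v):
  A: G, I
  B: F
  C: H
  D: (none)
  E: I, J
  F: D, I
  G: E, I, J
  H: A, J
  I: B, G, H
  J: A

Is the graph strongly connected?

No

There is no directed path from A to C, so the graph is not strongly connected.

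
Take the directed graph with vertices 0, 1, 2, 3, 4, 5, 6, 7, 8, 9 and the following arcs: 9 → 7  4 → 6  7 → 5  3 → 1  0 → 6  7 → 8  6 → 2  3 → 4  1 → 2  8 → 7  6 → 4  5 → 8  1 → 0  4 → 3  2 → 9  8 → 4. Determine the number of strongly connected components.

{0, 1, 2, 3, 4, 5, 6, 7, 8, 9} are all mutually reachable — one SCC of size 10.
That gives 1 strongly connected component.

1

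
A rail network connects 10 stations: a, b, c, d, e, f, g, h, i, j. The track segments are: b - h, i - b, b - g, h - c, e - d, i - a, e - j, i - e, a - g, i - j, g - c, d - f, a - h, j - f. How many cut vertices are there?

Removing i increases the component count from 1 to 2, so i is a cut vertex.
By contrast removing b leaves 1 component; it is not a cut vertex. No other vertex is a cut vertex either.

1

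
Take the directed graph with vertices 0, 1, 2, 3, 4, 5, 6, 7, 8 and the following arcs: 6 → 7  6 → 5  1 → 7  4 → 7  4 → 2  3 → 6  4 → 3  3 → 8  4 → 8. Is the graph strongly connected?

No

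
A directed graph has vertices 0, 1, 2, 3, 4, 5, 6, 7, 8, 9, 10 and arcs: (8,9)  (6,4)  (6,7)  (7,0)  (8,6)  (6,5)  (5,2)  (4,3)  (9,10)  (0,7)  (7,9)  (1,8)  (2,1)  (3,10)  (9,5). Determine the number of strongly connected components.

{0, 1, 2, 5, 6, 7, 8, 9} are all mutually reachable — one SCC of size 8.
{3} is an SCC by itself.
{10} is an SCC by itself.
{4} is an SCC by itself.
That gives 4 strongly connected components.

4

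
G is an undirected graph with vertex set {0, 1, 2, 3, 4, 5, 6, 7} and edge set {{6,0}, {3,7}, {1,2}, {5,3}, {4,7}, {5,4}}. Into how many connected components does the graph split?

Starting from 1 we can reach 1, 2. That is one component of size 2.
Starting from 0 we can reach 0, 6. That is one component of size 2.
Starting from 3 we can reach 3, 4, 5, 7. That is one component of size 4.
Total: 3 components.

3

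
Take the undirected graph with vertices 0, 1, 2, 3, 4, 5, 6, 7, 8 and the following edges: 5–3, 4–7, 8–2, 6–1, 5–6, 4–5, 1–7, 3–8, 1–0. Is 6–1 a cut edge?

No

After removing 6–1, the path 6-5-4-7-1 still connects them, so the edge is not a bridge.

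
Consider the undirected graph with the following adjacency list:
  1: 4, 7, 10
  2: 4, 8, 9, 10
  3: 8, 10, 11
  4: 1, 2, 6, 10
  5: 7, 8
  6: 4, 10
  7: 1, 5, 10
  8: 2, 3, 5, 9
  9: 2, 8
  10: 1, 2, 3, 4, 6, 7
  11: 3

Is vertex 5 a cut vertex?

No

Deleting 5 leaves 1 component (was 1) (its neighbors 7, 8 remain connected to each other), so 5 is not a cut vertex.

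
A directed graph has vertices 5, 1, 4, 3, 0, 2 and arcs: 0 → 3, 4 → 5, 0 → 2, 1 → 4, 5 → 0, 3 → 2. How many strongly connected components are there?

{2} is an SCC by itself.
{4} is an SCC by itself.
{3} is an SCC by itself.
{0} is an SCC by itself.
{1} is an SCC by itself.
(and 1 more singleton SCC)
That gives 6 strongly connected components.

6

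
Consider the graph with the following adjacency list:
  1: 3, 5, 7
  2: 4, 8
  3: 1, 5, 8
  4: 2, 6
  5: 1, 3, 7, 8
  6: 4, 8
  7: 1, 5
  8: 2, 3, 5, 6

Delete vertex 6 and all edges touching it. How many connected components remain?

With 6 gone, the remaining components are: {1, 2, 3, 4, 5, 7, 8}.
That is 1 component.

1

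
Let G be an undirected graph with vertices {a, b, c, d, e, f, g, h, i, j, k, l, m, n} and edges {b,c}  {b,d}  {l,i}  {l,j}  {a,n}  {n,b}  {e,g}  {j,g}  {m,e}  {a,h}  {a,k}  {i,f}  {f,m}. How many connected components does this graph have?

2

Starting from a we can reach a, b, c, d, h, k, n. That is one component of size 7.
Starting from e we can reach e, f, g, i, j, l, m. That is one component of size 7.
Total: 2 components.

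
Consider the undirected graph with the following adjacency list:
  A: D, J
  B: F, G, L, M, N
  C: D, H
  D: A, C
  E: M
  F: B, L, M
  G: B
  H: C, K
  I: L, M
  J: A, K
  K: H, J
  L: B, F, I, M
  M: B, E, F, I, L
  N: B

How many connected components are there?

2

Starting from A we can reach A, C, D, H, J, K. That is one component of size 6.
Starting from B we can reach B, E, F, G, I, L, M, N. That is one component of size 8.
Total: 2 components.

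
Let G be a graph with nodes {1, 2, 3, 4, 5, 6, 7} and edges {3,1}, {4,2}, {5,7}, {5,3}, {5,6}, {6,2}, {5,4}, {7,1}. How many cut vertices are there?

Removing 5 increases the component count from 1 to 2, so 5 is a cut vertex.
By contrast removing 1 leaves 1 component; it is not a cut vertex. No other vertex is a cut vertex either.

1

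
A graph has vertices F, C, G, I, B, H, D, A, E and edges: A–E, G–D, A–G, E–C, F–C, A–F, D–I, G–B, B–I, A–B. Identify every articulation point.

A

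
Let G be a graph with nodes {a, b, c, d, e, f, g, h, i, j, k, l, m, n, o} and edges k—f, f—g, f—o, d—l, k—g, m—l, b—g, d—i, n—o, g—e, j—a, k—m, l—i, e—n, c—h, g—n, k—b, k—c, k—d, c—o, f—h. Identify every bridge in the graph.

The edges on the cycle k-b-g-k are not bridges since each lies on that cycle.
But removing j—a disconnects j from a — this is a bridge.

a-j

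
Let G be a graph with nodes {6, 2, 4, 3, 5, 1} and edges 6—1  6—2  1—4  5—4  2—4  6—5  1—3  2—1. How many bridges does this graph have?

1

The edges on the cycle 6-2-1-6 are not bridges since each lies on that cycle.
But removing 3—1 disconnects 3 from 1 — this is a bridge.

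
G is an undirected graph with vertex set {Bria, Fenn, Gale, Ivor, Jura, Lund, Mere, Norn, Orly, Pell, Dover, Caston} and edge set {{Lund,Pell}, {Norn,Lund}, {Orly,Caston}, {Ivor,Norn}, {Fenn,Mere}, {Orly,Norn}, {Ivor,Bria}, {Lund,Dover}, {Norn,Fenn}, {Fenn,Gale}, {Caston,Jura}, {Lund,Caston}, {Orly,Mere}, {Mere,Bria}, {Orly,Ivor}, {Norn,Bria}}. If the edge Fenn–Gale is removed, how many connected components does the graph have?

Before removal there is 1 component.
Fenn–Gale is a bridge — removing it separates Fenn's side from Gale's side.
After removal: 2 components.

2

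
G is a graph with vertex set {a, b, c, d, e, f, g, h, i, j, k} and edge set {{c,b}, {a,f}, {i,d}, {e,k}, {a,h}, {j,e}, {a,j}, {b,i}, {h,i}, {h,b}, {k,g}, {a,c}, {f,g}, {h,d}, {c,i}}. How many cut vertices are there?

1

Removing a increases the component count from 1 to 2, so a is a cut vertex.
By contrast removing k leaves 1 component; it is not a cut vertex. No other vertex is a cut vertex either.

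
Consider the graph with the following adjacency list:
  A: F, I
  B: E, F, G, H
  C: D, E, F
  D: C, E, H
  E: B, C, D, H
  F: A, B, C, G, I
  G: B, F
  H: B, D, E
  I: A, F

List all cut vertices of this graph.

Removing F increases the component count from 1 to 2, so F is a cut vertex.
By contrast removing C leaves 1 component; it is not a cut vertex. No other vertex is a cut vertex either.

F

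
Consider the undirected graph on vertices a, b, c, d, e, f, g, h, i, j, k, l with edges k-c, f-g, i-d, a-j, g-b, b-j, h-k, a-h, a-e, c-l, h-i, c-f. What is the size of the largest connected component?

12

Starting from a we can reach a, b, c, d, e, f, g, h, i, j, k, l. That is one component of size 12.
The largest has 12 vertices.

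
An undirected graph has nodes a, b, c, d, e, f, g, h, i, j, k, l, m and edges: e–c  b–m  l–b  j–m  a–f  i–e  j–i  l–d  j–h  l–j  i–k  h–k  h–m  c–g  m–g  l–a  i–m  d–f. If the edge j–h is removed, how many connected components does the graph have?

1

j and h are still connected via j-m-h, so the component count stays at 1.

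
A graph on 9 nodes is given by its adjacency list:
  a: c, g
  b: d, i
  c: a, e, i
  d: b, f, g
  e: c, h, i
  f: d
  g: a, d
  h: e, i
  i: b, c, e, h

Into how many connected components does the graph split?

1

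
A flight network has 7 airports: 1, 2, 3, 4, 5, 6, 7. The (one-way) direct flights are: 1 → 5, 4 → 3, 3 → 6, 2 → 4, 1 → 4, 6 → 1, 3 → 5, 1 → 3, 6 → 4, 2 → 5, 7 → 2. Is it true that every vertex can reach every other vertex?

There is no directed path from 2 to 7, so the graph is not strongly connected.

No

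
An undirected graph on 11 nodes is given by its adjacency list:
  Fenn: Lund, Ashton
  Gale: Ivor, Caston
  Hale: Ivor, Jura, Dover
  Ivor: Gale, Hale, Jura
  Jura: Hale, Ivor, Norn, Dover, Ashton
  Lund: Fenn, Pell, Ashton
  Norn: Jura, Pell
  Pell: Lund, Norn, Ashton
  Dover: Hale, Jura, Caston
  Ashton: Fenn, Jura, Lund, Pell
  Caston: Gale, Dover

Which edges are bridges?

The edges on the cycle Jura-Ivor-Gale-Caston-Dover-Jura are not bridges since each lies on that cycle.
Every edge lies on some cycle, so there are no bridges.

none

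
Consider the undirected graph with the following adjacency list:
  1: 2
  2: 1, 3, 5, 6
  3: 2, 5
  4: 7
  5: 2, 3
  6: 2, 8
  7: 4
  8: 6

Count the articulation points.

2

Removing 2 increases the component count from 2 to 4, so 2 is a cut vertex.
Removing 6 increases the component count from 2 to 3, so 6 is a cut vertex.
By contrast removing 3 leaves 2 components; it is not a cut vertex. No other vertex is a cut vertex either.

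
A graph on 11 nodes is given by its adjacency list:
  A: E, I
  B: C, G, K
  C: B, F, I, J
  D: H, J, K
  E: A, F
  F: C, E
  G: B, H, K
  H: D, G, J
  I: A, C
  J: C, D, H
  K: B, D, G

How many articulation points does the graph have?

1

Removing C increases the component count from 1 to 2, so C is a cut vertex.
By contrast removing A leaves 1 component; it is not a cut vertex. No other vertex is a cut vertex either.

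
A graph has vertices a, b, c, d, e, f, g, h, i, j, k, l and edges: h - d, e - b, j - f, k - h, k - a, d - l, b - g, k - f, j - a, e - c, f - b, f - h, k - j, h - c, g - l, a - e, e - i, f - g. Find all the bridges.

e-i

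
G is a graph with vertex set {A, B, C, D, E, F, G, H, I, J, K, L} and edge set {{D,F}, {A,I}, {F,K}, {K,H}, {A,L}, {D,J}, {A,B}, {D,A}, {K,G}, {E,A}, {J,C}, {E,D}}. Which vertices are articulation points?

A, D, F, J, K

Removing A increases the component count from 1 to 4, so A is a cut vertex.
Removing D increases the component count from 1 to 3, so D is a cut vertex.
Removing F increases the component count from 1 to 2, so F is a cut vertex.
Likewise J, K are cut vertices.
By contrast removing L leaves 1 component; it is not a cut vertex. No other vertex is a cut vertex either.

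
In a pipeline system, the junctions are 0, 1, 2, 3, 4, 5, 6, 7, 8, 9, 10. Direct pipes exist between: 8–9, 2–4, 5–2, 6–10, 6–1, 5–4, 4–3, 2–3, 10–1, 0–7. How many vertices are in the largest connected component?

4

Starting from 8 we can reach 8, 9. That is one component of size 2.
Starting from 0 we can reach 0, 7. That is one component of size 2.
Starting from 1 we can reach 1, 6, 10. That is one component of size 3.
Starting from 2 we can reach 2, 3, 4, 5. That is one component of size 4.
The largest has 4 vertices.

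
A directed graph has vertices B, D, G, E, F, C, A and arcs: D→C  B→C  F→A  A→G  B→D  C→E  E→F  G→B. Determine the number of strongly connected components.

{A, B, C, D, E, F, G} are all mutually reachable — one SCC of size 7.
That gives 1 strongly connected component.

1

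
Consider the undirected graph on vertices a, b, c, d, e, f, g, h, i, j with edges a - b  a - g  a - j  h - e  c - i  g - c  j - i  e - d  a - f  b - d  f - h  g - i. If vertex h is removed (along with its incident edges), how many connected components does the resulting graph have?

With h gone, the remaining components are: {a, b, c, d, e, f, g, i, j}.
That is 1 component.

1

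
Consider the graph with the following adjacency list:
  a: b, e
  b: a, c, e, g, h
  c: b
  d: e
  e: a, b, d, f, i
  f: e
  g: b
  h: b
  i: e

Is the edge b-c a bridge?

Yes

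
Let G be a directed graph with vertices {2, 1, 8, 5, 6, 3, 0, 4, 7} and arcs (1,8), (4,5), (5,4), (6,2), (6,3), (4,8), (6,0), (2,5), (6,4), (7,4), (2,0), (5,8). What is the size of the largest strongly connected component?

{4, 5} are all mutually reachable — one SCC of size 2.
{8} is an SCC by itself.
{3} is an SCC by itself.
{0} is an SCC by itself.
{6} is an SCC by itself.
(and 3 more singleton SCCs)
The largest has 2 vertices.

2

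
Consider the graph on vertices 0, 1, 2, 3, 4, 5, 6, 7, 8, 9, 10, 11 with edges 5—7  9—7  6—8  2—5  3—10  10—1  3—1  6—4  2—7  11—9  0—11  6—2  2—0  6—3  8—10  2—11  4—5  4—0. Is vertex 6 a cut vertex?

Deleting 6 raises the number of components from 1 to 2, so 6 is a cut vertex.

Yes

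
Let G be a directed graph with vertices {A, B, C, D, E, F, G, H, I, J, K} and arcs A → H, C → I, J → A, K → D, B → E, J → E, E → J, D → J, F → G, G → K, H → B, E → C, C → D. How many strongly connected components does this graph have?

{A, B, C, D, E, H, J} are all mutually reachable — one SCC of size 7.
{K} is an SCC by itself.
{G} is an SCC by itself.
{I} is an SCC by itself.
{F} is an SCC by itself.
That gives 5 strongly connected components.

5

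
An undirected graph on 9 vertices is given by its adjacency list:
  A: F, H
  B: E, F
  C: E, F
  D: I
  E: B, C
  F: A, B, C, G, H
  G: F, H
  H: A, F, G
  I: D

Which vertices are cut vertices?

F

Removing F increases the component count from 2 to 3, so F is a cut vertex.
By contrast removing I leaves 2 components; it is not a cut vertex. No other vertex is a cut vertex either.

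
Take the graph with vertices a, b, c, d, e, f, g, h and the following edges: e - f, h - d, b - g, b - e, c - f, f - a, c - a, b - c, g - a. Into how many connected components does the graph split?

Starting from d we can reach d, h. That is one component of size 2.
Starting from a we can reach a, b, c, e, f, g. That is one component of size 6.
Total: 2 components.

2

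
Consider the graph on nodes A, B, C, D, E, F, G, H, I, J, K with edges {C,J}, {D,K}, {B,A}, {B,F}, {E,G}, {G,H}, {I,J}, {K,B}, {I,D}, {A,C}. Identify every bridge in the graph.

The edges on the cycle I-D-K-B-A-C-J-I are not bridges since each lies on that cycle.
But removing E—G disconnects E from G; removing G—H disconnects G from H; removing B—F disconnects B from F — these are bridges.

B-F, E-G, G-H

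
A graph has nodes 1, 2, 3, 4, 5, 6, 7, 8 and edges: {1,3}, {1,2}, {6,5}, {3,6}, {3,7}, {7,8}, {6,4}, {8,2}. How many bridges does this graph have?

3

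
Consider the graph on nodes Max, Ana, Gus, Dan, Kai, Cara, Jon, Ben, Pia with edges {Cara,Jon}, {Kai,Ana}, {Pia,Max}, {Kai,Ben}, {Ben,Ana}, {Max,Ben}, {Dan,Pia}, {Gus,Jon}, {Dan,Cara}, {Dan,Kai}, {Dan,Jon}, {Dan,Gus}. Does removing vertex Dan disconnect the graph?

Yes

Deleting Dan raises the number of components from 1 to 2, so Dan is a cut vertex.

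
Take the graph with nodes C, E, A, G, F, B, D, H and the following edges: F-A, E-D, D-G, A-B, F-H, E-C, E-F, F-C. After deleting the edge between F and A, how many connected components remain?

Before removal there is 1 component.
F-A is a bridge — removing it separates F's side from A's side.
After removal: 2 components.

2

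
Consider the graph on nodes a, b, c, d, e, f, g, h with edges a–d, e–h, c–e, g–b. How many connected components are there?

f is isolated — a component by itself.
Starting from b we can reach b, g. That is one component of size 2.
Starting from a we can reach a, d. That is one component of size 2.
Starting from c we can reach c, e, h. That is one component of size 3.
Total: 4 components.

4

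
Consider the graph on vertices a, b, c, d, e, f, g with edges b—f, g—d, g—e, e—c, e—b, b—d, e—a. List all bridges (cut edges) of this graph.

a-e, b-f, c-e

The edges on the cycle g-e-b-d-g are not bridges since each lies on that cycle.
But removing e—a disconnects e from a; removing e—c disconnects e from c; removing b—f disconnects b from f — these are bridges.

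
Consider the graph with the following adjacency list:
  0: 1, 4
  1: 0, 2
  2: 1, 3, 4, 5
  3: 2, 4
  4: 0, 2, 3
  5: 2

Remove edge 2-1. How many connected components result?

1

2 and 1 are still connected via 2-4-0-1, so the component count stays at 1.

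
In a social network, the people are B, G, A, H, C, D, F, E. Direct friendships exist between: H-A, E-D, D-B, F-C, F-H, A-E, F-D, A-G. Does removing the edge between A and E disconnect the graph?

No

After removing A-E, the path A-H-F-D-E still connects them, so the edge is not a bridge.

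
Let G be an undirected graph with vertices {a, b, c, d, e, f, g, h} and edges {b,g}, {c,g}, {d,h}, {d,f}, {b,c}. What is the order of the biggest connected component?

3

e is isolated — a component by itself.
a is isolated — a component by itself.
Starting from d we can reach d, f, h. That is one component of size 3.
Starting from b we can reach b, c, g. That is one component of size 3.
The largest has 3 vertices.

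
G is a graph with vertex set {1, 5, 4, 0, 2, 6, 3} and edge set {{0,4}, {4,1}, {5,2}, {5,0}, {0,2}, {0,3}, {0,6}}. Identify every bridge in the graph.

0-3, 0-4, 0-6, 1-4

The edges on the cycle 5-0-2-5 are not bridges since each lies on that cycle.
But removing 0 - 4 disconnects 0 from 4; removing 0 - 6 disconnects 0 from 6; removing 4 - 1 disconnects 4 from 1; removing 0 - 3 disconnects 0 from 3 — these are bridges.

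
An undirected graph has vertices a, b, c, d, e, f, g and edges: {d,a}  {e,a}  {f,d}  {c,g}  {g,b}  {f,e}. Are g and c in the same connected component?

Yes

From g we can reach b, c, g, which includes c.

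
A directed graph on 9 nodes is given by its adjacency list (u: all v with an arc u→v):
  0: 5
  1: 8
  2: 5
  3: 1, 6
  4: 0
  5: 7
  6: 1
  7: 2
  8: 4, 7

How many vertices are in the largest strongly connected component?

{2, 5, 7} are all mutually reachable — one SCC of size 3.
{1} is an SCC by itself.
{6} is an SCC by itself.
{8} is an SCC by itself.
{4} is an SCC by itself.
(and 2 more singleton SCCs)
The largest has 3 vertices.

3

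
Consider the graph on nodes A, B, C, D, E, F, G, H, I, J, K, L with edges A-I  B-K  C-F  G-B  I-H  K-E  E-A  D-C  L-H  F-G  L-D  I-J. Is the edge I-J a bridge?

Yes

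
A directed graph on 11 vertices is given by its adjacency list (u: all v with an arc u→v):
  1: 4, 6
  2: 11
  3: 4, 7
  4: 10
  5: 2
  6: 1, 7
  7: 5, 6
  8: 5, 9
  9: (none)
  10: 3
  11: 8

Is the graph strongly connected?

There is no directed path from 2 to 3, so the graph is not strongly connected.

No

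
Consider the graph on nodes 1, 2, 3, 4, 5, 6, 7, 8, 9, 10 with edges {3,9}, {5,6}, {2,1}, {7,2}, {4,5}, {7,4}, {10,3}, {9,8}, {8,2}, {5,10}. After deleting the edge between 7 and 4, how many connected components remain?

7 and 4 are still connected via 7-2-8-9-3-10-5-4, so the component count stays at 1.

1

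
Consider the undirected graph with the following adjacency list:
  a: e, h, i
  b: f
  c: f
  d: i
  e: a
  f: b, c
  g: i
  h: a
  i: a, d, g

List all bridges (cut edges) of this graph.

a-e, a-h, a-i, b-f, c-f, d-i, g-i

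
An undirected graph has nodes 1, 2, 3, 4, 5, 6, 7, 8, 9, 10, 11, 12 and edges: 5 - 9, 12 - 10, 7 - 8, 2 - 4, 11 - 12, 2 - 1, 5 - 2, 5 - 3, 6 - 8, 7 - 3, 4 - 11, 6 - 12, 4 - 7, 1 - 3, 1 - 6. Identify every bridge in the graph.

The edges on the cycle 2-1-6-12-11-4-2 are not bridges since each lies on that cycle.
But removing 5 - 9 disconnects 5 from 9; removing 12 - 10 disconnects 12 from 10 — these are bridges.

10-12, 5-9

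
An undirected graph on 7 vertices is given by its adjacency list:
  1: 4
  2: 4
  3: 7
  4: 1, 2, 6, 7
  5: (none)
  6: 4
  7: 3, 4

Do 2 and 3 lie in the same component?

Yes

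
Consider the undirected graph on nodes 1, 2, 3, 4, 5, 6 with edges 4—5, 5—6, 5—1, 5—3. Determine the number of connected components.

2

2 is isolated — a component by itself.
Starting from 1 we can reach 1, 3, 4, 5, 6. That is one component of size 5.
Total: 2 components.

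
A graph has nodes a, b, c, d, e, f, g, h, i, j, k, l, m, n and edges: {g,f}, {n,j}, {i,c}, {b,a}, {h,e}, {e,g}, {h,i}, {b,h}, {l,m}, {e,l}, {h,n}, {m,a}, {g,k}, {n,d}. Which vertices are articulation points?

e, g, h, i, n

Removing e increases the component count from 1 to 2, so e is a cut vertex.
Removing g increases the component count from 1 to 3, so g is a cut vertex.
Removing h increases the component count from 1 to 3, so h is a cut vertex.
Likewise i, n are cut vertices.
By contrast removing k leaves 1 component; it is not a cut vertex. No other vertex is a cut vertex either.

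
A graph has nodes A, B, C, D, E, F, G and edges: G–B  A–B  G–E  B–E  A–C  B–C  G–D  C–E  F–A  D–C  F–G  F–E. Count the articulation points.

0

Removing D, for instance, still leaves 1 component. No single vertex removal increases the component count — the graph has no articulation points.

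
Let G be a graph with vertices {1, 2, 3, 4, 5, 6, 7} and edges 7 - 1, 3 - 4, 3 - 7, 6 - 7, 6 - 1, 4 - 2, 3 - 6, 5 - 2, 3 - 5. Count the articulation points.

Removing 3 increases the component count from 1 to 2, so 3 is a cut vertex.
By contrast removing 5 leaves 1 component; it is not a cut vertex. No other vertex is a cut vertex either.

1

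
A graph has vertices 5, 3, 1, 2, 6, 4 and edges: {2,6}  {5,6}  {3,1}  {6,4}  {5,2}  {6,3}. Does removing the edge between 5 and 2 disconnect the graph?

After removing 5 - 2, the path 5-6-2 still connects them, so the edge is not a bridge.

No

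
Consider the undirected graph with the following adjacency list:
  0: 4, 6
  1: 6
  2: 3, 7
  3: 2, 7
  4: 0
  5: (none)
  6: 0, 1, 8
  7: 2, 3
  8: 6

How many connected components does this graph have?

5 is isolated — a component by itself.
Starting from 2 we can reach 2, 3, 7. That is one component of size 3.
Starting from 0 we can reach 0, 1, 4, 6, 8. That is one component of size 5.
Total: 3 components.

3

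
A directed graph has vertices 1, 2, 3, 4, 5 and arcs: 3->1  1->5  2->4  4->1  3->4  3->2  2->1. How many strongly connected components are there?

{4} is an SCC by itself.
{2} is an SCC by itself.
{1} is an SCC by itself.
{5} is an SCC by itself.
{3} is an SCC by itself.
That gives 5 strongly connected components.

5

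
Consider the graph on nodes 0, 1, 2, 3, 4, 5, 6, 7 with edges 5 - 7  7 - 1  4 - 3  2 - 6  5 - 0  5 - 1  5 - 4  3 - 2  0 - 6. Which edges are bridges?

none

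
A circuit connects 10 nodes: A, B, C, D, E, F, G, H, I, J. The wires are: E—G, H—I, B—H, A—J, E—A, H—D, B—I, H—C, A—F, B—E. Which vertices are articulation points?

A, B, E, H

Removing A increases the component count from 1 to 3, so A is a cut vertex.
Removing B increases the component count from 1 to 2, so B is a cut vertex.
Removing E increases the component count from 1 to 3, so E is a cut vertex.
Likewise H is a cut vertex.
By contrast removing F leaves 1 component; it is not a cut vertex. No other vertex is a cut vertex either.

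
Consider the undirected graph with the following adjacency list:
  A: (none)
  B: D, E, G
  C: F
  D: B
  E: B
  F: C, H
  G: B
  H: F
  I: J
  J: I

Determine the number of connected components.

4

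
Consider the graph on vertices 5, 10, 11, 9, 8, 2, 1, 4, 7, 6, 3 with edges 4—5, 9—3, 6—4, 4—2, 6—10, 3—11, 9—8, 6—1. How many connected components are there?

3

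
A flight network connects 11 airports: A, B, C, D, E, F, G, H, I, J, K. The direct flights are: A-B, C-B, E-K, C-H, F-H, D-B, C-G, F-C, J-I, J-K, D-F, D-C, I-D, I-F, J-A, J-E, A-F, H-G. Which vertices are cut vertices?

Removing J increases the component count from 1 to 2, so J is a cut vertex.
By contrast removing C leaves 1 component; it is not a cut vertex. No other vertex is a cut vertex either.

J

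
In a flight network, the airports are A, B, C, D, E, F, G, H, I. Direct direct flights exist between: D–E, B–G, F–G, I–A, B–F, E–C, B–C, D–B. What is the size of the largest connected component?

6

H is isolated — a component by itself.
Starting from A we can reach A, I. That is one component of size 2.
Starting from B we can reach B, C, D, E, F, G. That is one component of size 6.
The largest has 6 vertices.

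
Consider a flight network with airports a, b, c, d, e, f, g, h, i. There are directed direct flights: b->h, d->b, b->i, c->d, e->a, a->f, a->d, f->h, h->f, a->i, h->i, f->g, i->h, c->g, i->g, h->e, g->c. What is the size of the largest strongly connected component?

{a, b, c, d, e, f, g, h, i} are all mutually reachable — one SCC of size 9.
The largest has 9 vertices.

9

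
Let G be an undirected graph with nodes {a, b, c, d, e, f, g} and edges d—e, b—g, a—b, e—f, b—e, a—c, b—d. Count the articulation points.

Removing a increases the component count from 1 to 2, so a is a cut vertex.
Removing b increases the component count from 1 to 3, so b is a cut vertex.
Removing e increases the component count from 1 to 2, so e is a cut vertex.
By contrast removing d leaves 1 component; it is not a cut vertex. No other vertex is a cut vertex either.

3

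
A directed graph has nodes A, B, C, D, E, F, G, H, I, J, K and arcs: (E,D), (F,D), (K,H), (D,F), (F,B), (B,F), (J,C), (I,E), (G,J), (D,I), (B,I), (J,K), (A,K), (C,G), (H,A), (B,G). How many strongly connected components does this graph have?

{B, D, E, F, I} are all mutually reachable — one SCC of size 5.
{A, H, K} are all mutually reachable — one SCC of size 3.
{C, G, J} are all mutually reachable — one SCC of size 3.
That gives 3 strongly connected components.

3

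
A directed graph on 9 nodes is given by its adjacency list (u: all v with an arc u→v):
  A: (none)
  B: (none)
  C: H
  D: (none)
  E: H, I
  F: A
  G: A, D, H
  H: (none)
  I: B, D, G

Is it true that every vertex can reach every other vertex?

There is no directed path from H to I, so the graph is not strongly connected.

No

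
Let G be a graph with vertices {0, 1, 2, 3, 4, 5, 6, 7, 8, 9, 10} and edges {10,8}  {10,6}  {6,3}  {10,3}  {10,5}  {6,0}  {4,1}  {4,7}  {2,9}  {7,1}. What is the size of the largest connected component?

6

Starting from 2 we can reach 2, 9. That is one component of size 2.
Starting from 1 we can reach 1, 4, 7. That is one component of size 3.
Starting from 0 we can reach 0, 3, 5, 6, 8, 10. That is one component of size 6.
The largest has 6 vertices.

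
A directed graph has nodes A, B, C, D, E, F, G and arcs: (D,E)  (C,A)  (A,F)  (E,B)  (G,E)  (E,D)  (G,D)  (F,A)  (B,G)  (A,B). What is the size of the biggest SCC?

{B, D, E, G} are all mutually reachable — one SCC of size 4.
{A, F} are all mutually reachable — one SCC of size 2.
{C} is an SCC by itself.
The largest has 4 vertices.

4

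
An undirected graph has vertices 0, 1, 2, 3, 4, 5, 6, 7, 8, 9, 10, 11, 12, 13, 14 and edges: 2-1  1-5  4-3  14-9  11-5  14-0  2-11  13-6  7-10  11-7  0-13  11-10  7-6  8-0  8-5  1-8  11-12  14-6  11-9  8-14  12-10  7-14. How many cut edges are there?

1

The edges on the cycle 1-8-5-1 are not bridges since each lies on that cycle.
But removing 4-3 disconnects 4 from 3 — this is a bridge.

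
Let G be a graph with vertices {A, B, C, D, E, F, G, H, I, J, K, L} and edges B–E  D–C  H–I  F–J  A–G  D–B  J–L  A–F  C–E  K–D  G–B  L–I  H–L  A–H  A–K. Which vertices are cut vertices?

A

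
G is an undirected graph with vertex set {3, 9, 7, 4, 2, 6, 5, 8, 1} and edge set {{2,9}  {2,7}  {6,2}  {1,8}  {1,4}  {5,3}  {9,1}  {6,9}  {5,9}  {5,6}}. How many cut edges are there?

5

The edges on the cycle 5-6-2-9-5 are not bridges since each lies on that cycle.
But removing 4—1 disconnects 4 from 1; removing 3—5 disconnects 3 from 5; removing 8—1 disconnects 8 from 1; removing 2—7 disconnects 2 from 7 — these are bridges.
In total 5 edges are bridges.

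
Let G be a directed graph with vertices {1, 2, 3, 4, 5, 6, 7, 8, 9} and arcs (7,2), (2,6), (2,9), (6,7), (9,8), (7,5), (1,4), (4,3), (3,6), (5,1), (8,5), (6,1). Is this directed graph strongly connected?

Yes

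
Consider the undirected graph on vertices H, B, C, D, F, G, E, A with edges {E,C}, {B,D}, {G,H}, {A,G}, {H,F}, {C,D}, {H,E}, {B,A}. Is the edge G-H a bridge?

No

After removing G-H, the path G-A-B-D-C-E-H still connects them, so the edge is not a bridge.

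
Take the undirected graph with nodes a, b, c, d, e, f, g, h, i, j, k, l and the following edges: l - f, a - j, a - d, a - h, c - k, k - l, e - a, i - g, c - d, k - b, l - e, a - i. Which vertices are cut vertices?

a, i, k, l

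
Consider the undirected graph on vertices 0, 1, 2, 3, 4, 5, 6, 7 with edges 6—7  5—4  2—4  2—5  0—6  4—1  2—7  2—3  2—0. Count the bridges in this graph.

The edges on the cycle 2-0-6-7-2 are not bridges since each lies on that cycle.
But removing 1—4 disconnects 1 from 4; removing 2—3 disconnects 2 from 3 — these are bridges.
That makes 2 bridges.

2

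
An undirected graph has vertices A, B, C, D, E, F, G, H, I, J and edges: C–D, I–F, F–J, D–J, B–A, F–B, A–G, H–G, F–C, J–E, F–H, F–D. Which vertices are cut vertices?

F, J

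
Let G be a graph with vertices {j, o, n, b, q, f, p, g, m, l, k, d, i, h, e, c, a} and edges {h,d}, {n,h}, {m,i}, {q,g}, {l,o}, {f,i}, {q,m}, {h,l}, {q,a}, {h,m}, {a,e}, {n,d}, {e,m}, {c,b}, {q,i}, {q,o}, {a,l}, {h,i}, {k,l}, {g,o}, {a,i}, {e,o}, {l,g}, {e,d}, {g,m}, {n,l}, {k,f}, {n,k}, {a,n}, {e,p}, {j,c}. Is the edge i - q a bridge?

No

After removing i - q, the path i-a-q still connects them, so the edge is not a bridge.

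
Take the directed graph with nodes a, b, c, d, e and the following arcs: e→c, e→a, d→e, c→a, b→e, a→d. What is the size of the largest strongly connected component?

{a, c, d, e} are all mutually reachable — one SCC of size 4.
{b} is an SCC by itself.
The largest has 4 vertices.

4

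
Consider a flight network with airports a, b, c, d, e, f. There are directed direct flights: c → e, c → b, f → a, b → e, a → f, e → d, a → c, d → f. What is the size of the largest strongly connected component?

6

{a, b, c, d, e, f} are all mutually reachable — one SCC of size 6.
The largest has 6 vertices.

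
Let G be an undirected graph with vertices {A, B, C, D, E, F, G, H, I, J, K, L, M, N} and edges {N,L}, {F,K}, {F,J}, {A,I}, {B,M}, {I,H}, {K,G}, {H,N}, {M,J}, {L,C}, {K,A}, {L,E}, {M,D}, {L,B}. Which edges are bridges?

C-L, D-M, E-L, G-K

The edges on the cycle F-K-A-I-H-N-L-B-M-J-F are not bridges since each lies on that cycle.
But removing M-D disconnects M from D; removing K-G disconnects K from G; removing E-L disconnects E from L; removing C-L disconnects C from L — these are bridges.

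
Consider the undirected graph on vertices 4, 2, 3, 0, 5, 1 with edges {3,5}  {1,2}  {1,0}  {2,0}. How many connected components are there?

4 is isolated — a component by itself.
Starting from 3 we can reach 3, 5. That is one component of size 2.
Starting from 0 we can reach 0, 1, 2. That is one component of size 3.
Total: 3 components.

3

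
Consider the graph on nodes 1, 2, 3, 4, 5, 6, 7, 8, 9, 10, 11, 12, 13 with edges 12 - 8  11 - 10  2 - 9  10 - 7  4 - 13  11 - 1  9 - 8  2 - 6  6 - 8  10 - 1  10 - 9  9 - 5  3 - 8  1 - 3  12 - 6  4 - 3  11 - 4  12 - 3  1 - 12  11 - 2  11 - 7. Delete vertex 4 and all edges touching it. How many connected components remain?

With 4 gone, the remaining components are: {13}; {1, 2, 3, 5, 6, 7, 8, 9, 10, 11, 12}.
That is 2 components.

2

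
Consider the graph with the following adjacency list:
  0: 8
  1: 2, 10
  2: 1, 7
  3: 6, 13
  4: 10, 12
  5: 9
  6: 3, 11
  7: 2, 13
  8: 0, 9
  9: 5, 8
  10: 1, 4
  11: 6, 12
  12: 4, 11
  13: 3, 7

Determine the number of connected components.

2

Starting from 0 we can reach 0, 5, 8, 9. That is one component of size 4.
Starting from 1 we can reach 1, 2, 3, 4, 6, 7, 10, 11, 12, 13. That is one component of size 10.
Total: 2 components.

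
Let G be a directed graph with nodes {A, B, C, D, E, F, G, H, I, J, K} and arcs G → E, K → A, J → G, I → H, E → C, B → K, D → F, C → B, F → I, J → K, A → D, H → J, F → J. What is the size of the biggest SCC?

{A, B, C, D, E, F, G, H, I, J, K} are all mutually reachable — one SCC of size 11.
The largest has 11 vertices.

11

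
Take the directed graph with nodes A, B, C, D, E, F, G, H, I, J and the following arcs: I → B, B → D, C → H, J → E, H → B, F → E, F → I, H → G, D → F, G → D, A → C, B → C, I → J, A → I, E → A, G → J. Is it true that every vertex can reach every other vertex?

From A we can reach every vertex (A, B, C, D, E, F, G, H, I, J), and every vertex can reach A (A, B, C, D, E, F, G, H, I, J). So the whole graph is one strongly connected component.

Yes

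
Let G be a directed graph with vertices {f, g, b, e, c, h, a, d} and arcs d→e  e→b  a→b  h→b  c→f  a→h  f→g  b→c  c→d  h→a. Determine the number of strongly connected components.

4

{b, c, d, e} are all mutually reachable — one SCC of size 4.
{a, h} are all mutually reachable — one SCC of size 2.
{g} is an SCC by itself.
{f} is an SCC by itself.
That gives 4 strongly connected components.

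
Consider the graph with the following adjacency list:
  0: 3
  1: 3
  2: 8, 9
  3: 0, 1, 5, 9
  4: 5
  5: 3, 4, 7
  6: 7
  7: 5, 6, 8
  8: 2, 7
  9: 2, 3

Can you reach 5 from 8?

Yes

From 8 we can reach 0, 1, 2, 3, 4, 5, 6, 7, 8, 9, which includes 5.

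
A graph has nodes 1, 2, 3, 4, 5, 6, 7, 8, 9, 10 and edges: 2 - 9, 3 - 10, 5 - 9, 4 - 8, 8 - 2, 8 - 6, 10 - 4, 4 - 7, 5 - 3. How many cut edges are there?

2

The edges on the cycle 5-3-10-4-8-2-9-5 are not bridges since each lies on that cycle.
But removing 7 - 4 disconnects 7 from 4; removing 8 - 6 disconnects 8 from 6 — these are bridges.
That makes 2 bridges.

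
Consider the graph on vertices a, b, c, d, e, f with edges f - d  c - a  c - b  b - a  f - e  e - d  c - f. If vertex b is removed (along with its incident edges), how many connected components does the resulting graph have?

1

With b gone, the remaining components are: {a, c, d, e, f}.
That is 1 component.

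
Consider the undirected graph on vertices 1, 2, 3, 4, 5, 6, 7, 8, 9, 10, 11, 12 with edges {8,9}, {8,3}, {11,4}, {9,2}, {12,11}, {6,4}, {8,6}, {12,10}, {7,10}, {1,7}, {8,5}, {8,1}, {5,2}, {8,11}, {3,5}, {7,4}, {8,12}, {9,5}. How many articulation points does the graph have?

1

Removing 8 increases the component count from 1 to 2, so 8 is a cut vertex.
By contrast removing 6 leaves 1 component; it is not a cut vertex. No other vertex is a cut vertex either.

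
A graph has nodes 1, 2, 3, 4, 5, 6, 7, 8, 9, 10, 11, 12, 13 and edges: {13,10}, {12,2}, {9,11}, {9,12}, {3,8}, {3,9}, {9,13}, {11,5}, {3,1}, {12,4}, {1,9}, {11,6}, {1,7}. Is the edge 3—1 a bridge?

After removing 3—1, the path 3-9-1 still connects them, so the edge is not a bridge.

No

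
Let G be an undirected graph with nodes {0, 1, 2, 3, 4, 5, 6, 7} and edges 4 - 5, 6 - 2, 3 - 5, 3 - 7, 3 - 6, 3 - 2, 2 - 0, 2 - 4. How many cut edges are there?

2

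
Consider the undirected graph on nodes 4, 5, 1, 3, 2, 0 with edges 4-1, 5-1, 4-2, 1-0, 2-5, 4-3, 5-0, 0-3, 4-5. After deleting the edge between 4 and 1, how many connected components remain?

4 and 1 are still connected via 4-5-1, so the component count stays at 1.

1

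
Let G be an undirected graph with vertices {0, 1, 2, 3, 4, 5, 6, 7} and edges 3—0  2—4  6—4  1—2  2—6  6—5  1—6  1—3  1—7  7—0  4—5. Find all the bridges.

The edges on the cycle 1-2-4-5-6-1 are not bridges since each lies on that cycle.
Every edge lies on some cycle, so there are no bridges.

none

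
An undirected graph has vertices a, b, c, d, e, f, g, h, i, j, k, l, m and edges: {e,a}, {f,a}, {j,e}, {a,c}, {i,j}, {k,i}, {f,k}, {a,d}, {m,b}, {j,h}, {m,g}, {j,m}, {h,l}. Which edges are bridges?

The edges on the cycle f-k-i-j-e-a-f are not bridges since each lies on that cycle.
But removing l-h disconnects l from h; removing m-j disconnects m from j; removing j-h disconnects j from h; removing m-g disconnects m from g — these are bridges.
In total 7 edges are bridges.

a-c, a-d, b-m, g-m, h-j, h-l, j-m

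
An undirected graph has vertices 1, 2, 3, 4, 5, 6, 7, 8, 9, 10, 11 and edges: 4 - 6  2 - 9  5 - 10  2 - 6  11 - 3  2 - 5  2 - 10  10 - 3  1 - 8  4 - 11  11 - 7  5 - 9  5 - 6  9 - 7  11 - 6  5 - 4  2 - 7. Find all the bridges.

1-8

The edges on the cycle 5-4-11-6-5 are not bridges since each lies on that cycle.
But removing 1 - 8 disconnects 1 from 8 — this is a bridge.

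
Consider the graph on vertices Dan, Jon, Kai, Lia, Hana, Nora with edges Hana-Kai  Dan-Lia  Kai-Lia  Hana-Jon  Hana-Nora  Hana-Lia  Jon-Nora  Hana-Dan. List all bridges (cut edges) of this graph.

The edges on the cycle Hana-Jon-Nora-Hana are not bridges since each lies on that cycle.
Every edge lies on some cycle, so there are no bridges.

none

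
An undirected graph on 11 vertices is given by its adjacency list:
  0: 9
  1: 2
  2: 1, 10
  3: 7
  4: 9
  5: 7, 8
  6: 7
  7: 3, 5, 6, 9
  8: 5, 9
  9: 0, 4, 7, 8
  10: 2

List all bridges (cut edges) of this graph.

The edges on the cycle 9-7-5-8-9 are not bridges since each lies on that cycle.
But removing 2-1 disconnects 2 from 1; removing 6-7 disconnects 6 from 7; removing 10-2 disconnects 10 from 2; removing 3-7 disconnects 3 from 7 — these are bridges.
In total 6 edges are bridges.

0-9, 1-2, 10-2, 3-7, 4-9, 6-7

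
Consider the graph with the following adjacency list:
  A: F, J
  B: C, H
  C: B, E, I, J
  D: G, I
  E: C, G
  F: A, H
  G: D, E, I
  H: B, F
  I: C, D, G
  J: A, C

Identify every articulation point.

Removing C increases the component count from 1 to 2, so C is a cut vertex.
By contrast removing D leaves 1 component; it is not a cut vertex. No other vertex is a cut vertex either.

C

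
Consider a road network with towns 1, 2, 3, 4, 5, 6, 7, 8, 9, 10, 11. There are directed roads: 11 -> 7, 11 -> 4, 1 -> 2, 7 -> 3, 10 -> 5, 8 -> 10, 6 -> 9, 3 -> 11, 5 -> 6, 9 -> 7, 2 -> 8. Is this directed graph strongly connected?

No

There is no directed path from 10 to 8, so the graph is not strongly connected.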